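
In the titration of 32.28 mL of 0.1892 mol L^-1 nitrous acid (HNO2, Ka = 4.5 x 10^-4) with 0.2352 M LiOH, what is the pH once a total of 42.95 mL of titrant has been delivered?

n(acid) = 0.1892 x 0.03228 = 0.006107 mol; n(LiOH) added = 0.2352 x 0.04295 = 0.01010 mol.
Base is in excess by 0.01010 - 0.006107 = 0.003994 mol in a total volume of 0.07523 L.
[OH^-] = 0.003994/0.07523 = 0.05310 M, so pOH = 1.27 and pH = 14.00 - 1.27 = 12.73.

12.73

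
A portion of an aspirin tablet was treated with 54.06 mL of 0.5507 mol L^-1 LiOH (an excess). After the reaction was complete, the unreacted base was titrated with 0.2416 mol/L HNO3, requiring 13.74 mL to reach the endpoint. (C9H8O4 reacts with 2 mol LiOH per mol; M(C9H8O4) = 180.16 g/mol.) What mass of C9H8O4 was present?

Total n(LiOH) added = 0.5507 x 0.05406 = 0.02977 mol.
n(HNO3) used = 0.2416 x 0.01374 = 0.003320 mol, which equals the excess n(LiOH).
So n(LiOH) consumed by the sample = 0.02977 - 0.003320 = 0.02645 mol.
n(C9H8O4) = 0.02645 / 2 = 0.01323 mol.
mass = 0.01323 mol x 180.16 g/mol = 2.38 g.

2.38 g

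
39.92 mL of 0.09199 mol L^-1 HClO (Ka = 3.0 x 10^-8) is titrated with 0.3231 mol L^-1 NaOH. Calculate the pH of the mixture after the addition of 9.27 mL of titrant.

8.17

Initial n(HClO) = 0.09199 x 0.03992 = 0.003672 mol.
n(NaOH) added = 0.3231 x 0.009270 = 0.002995 mol, converting that many moles of HClO to ClO-.
Remaining n(HClO) = 0.0006771 mol; n(ClO-) = 0.002995 mol.
By Henderson-Hasselbalch, pH = pKa + log([A^-]/[HA]) = 7.52 + log(0.002995/0.0006771) = 7.52 + (+0.65) = 8.17.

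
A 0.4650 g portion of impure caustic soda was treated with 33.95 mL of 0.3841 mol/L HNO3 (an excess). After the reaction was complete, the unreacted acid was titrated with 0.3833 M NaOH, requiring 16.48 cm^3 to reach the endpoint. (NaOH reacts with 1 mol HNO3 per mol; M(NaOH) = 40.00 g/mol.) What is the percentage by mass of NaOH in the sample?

57.8%

Total n(HNO3) added = 0.3841 x 0.03395 = 0.01304 mol.
n(NaOH) used = 0.3833 x 0.01648 = 0.006317 mol, which equals the excess n(HNO3).
So n(HNO3) consumed by the sample = 0.01304 - 0.006317 = 0.006723 mol.
n(NaOH) = 0.006723 / 1 = 0.006723 mol.
mass NaOH = 0.006723 x 40.00 = 0.2689 g, so %NaOH = 0.2689/0.4650 x 100 = 57.8%.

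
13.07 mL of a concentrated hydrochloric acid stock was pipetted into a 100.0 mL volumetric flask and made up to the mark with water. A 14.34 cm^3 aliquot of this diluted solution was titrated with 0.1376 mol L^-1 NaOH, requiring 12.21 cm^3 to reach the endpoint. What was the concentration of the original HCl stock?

0.896 M

n(NaOH) = 0.1376 x 0.01221 = 0.001680 mol.
n(HCl) in the aliquot = 0.001680 mol.
[diluted HCl] = 0.001680 / 0.01434 = 0.1172 M.
Dilution factor = 100.0/13.07 = 7.651, so [stock] = 0.1172 x 7.651 = 0.896 M.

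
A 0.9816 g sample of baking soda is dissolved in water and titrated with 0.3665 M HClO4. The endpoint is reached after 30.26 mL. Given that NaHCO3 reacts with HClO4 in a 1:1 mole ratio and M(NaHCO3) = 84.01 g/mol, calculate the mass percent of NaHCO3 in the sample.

n(HClO4) = 0.3665 x 0.03026 = 0.01109 mol.
n(NaHCO3) = 0.01109 / 1 = 0.01109 mol.
mass of NaHCO3 = 0.01109 x 84.01 = 0.9317 g.
% purity = 0.9317 / 0.9816 x 100 = 94.9%.

94.9%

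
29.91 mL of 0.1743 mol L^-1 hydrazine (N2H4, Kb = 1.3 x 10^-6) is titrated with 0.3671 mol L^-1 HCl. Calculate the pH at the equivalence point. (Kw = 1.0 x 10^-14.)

n(N2H4) = 0.1743 x 0.02991 = 0.005213 mol; V(HCl) at equivalence = 0.005213/0.3671 = 0.01420 L.
At equivalence the base is fully converted to N2H5+; total volume = 0.04411 L, so [N2H5+] = 0.005213/0.04411 = 0.1182 M.
Ka(N2H5+) = Kw/Kb = 1.0e-14 / 1.3 x 10^-6 = 7.69e-9.
[H^+] = sqrt(Ka x [N2H5+]) = sqrt(7.69e-9 x 0.1182) = 3.02e-5 M.
pH = -log(3.02e-5) = 4.52.

4.52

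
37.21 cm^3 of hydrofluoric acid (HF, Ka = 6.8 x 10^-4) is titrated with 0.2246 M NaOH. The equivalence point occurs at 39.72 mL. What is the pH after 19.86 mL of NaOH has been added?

3.17

19.86 mL is exactly half the equivalence volume (39.72/2), i.e. the half-equivalence point.
There, n(HA) = n(A^-), so pH = pKa = -log(6.8 x 10^-4) = 3.17.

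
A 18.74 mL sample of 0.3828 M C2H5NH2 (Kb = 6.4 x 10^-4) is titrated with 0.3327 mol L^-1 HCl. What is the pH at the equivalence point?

5.78

n(C2H5NH2) = 0.3828 x 0.01874 = 0.007174 mol; V(HCl) at equivalence = 0.007174/0.3327 = 0.02156 L.
At equivalence the base is fully converted to C2H5NH3+; total volume = 0.04030 L, so [C2H5NH3+] = 0.007174/0.04030 = 0.1780 M.
Ka(C2H5NH3+) = Kw/Kb = 1.0e-14 / 6.4 x 10^-4 = 1.56e-11.
[H^+] = sqrt(Ka x [C2H5NH3+]) = sqrt(1.56e-11 x 0.1780) = 1.67e-6 M.
pH = -log(1.67e-6) = 5.78.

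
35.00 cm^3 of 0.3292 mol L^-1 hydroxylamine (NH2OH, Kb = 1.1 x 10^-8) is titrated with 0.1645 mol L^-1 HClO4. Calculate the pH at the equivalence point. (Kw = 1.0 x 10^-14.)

3.50

n(NH2OH) = 0.3292 x 0.03500 = 0.01152 mol; V(HClO4) at equivalence = 0.01152/0.1645 = 0.07004 L.
At equivalence the base is fully converted to NH3OH+; total volume = 0.1050 L, so [NH3OH+] = 0.01152/0.1050 = 0.1097 M.
Ka(NH3OH+) = Kw/Kb = 1.0e-14 / 1.1 x 10^-8 = 9.09e-7.
[H^+] = sqrt(Ka x [NH3OH+]) = sqrt(9.09e-7 x 0.1097) = 0.000316 M.
pH = -log(0.000316) = 3.50.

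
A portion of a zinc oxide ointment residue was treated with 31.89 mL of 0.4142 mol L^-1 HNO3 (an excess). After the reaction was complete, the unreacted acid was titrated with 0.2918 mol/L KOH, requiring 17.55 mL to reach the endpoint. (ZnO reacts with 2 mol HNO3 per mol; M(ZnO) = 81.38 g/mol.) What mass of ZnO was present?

0.329 g

Total n(HNO3) added = 0.4142 x 0.03189 = 0.01321 mol.
n(KOH) used = 0.2918 x 0.01755 = 0.005121 mol, which equals the excess n(HNO3).
So n(HNO3) consumed by the sample = 0.01321 - 0.005121 = 0.008088 mol.
n(ZnO) = 0.008088 / 2 = 0.004044 mol.
mass = 0.004044 mol x 81.38 g/mol = 0.329 g.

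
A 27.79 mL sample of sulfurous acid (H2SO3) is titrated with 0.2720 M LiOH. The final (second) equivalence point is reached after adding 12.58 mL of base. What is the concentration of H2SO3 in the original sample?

0.0616 M

n(LiOH) = 0.2720 x 0.01258 = 0.003422 mol.
At the final (second) equivalence point, 2 mol OH^- react per mol H2SO3, so n(H2SO3) = 0.003422 / 2 = 0.001711 mol.
[H2SO3] = 0.001711 / 0.02779 L = 0.0616 M.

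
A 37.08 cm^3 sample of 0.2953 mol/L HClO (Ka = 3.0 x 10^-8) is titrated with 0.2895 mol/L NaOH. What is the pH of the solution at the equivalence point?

10.34

n(HClO) = 0.2953 x 0.03708 = 0.01095 mol; V(NaOH) at equivalence = 0.01095/0.2895 = 0.03782 L.
At equivalence all the acid is converted to ClO-; total volume = 0.03708 + 0.03782 = 0.07490 L, so [ClO-] = 0.01095/0.07490 = 0.1462 M.
Kb = Kw/Ka = 1.0e-14 / 3.0 x 10^-8 = 3.33e-7.
[OH^-] = sqrt(Kb x [ClO-]) = sqrt(3.33e-7 x 0.1462) = 0.000221 M.
pOH = 3.66, so pH = 14.00 - 3.66 = 10.34.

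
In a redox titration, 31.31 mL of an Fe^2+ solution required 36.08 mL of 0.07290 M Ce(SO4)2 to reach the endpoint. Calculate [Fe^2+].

0.0840 M

n(Ce(SO4)2) = 0.07290 x 0.03608 = 0.002630 mol.
From the balanced equation, 1 mol Ce(SO4)2 reacts with 1 mol Fe^2+, so n(Fe^2+) = 0.002630 x 1/1 = 0.002630 mol.
[Fe^2+] = 0.002630 / 0.03131 L = 0.0840 M.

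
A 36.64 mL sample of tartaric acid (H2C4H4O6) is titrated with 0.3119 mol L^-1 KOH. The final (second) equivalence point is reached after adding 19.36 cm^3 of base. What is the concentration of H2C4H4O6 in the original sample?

n(KOH) = 0.3119 x 0.01936 = 0.006038 mol.
At the final (second) equivalence point, 2 mol OH^- react per mol H2C4H4O6, so n(H2C4H4O6) = 0.006038 / 2 = 0.003019 mol.
[H2C4H4O6] = 0.003019 / 0.03664 L = 0.0824 M.

0.0824 M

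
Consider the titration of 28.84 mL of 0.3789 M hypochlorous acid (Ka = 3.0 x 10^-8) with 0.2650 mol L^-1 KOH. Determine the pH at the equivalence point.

n(HClO) = 0.3789 x 0.02884 = 0.01093 mol; V(KOH) at equivalence = 0.01093/0.2650 = 0.04124 L.
At equivalence all the acid is converted to ClO-; total volume = 0.02884 + 0.04124 = 0.07008 L, so [ClO-] = 0.01093/0.07008 = 0.1559 M.
Kb = Kw/Ka = 1.0e-14 / 3.0 x 10^-8 = 3.33e-7.
[OH^-] = sqrt(Kb x [ClO-]) = sqrt(3.33e-7 x 0.1559) = 0.000228 M.
pOH = 3.64, so pH = 14.00 - 3.64 = 10.36.

10.36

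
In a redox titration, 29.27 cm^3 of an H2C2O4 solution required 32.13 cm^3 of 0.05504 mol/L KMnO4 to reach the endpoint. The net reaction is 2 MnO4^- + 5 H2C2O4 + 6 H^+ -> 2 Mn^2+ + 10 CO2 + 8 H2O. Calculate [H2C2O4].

0.151 M

n(KMnO4) = 0.05504 x 0.03213 = 0.001768 mol.
From the balanced equation, 2 mol KMnO4 reacts with 5 mol H2C2O4, so n(H2C2O4) = 0.001768 x 5/2 = 0.004421 mol.
[H2C2O4] = 0.004421 / 0.02927 L = 0.151 M.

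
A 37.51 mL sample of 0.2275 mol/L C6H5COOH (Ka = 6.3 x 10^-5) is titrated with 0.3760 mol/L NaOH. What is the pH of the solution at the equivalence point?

n(C6H5COOH) = 0.2275 x 0.03751 = 0.008534 mol; V(NaOH) at equivalence = 0.008534/0.3760 = 0.02270 L.
At equivalence all the acid is converted to C6H5COO-; total volume = 0.03751 + 0.02270 = 0.06021 L, so [C6H5COO-] = 0.008534/0.06021 = 0.1417 M.
Kb = Kw/Ka = 1.0e-14 / 6.3 x 10^-5 = 1.59e-10.
[OH^-] = sqrt(Kb x [C6H5COO-]) = sqrt(1.59e-10 x 0.1417) = 4.74e-6 M.
pOH = 5.32, so pH = 14.00 - 5.32 = 8.68.

8.68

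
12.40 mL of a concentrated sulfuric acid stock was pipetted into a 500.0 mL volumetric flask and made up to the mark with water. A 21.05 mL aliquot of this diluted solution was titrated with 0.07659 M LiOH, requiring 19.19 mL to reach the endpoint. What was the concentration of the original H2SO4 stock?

1.41 M

n(LiOH) = 0.07659 x 0.01919 = 0.001470 mol.
n(H2SO4) in the aliquot = 0.001470 x 1/2 = 0.0007349 mol.
[diluted H2SO4] = 0.0007349 / 0.02105 = 0.03491 M.
Dilution factor = 500.0/12.40 = 40.32, so [stock] = 0.03491 x 40.32 = 1.41 M.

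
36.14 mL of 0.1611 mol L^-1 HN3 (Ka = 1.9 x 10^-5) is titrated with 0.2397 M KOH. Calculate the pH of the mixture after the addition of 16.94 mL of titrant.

5.08

Initial n(HN3) = 0.1611 x 0.03614 = 0.005822 mol.
n(KOH) added = 0.2397 x 0.01694 = 0.004061 mol, converting that many moles of HN3 to N3-.
Remaining n(HN3) = 0.001762 mol; n(N3-) = 0.004061 mol.
By Henderson-Hasselbalch, pH = pKa + log([A^-]/[HA]) = 4.72 + log(0.004061/0.001762) = 4.72 + (+0.36) = 5.08.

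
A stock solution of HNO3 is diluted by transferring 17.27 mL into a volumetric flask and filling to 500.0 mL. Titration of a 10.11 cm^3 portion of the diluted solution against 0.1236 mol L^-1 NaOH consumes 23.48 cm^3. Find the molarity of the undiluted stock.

n(NaOH) = 0.1236 x 0.02348 = 0.002902 mol.
n(HNO3) in the aliquot = 0.002902 mol.
[diluted HNO3] = 0.002902 / 0.01011 = 0.2871 M.
Dilution factor = 500.0/17.27 = 28.95, so [stock] = 0.2871 x 28.95 = 8.31 M.

8.31 M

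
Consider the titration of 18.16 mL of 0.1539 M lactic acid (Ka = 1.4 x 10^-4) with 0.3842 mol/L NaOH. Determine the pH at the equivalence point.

n(HC3H5O3) = 0.1539 x 0.01816 = 0.002795 mol; V(NaOH) at equivalence = 0.002795/0.3842 = 0.007274 L.
At equivalence all the acid is converted to C3H5O3-; total volume = 0.01816 + 0.007274 = 0.02543 L, so [C3H5O3-] = 0.002795/0.02543 = 0.1099 M.
Kb = Kw/Ka = 1.0e-14 / 1.4 x 10^-4 = 7.14e-11.
[OH^-] = sqrt(Kb x [C3H5O3-]) = sqrt(7.14e-11 x 0.1099) = 2.80e-6 M.
pOH = 5.55, so pH = 14.00 - 5.55 = 8.45.

8.45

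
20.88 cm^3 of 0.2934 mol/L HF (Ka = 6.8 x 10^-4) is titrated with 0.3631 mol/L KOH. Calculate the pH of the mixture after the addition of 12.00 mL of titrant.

3.56

Initial n(HF) = 0.2934 x 0.02088 = 0.006126 mol.
n(KOH) added = 0.3631 x 0.01200 = 0.004357 mol, converting that many moles of HF to F-.
Remaining n(HF) = 0.001769 mol; n(F-) = 0.004357 mol.
By Henderson-Hasselbalch, pH = pKa + log([A^-]/[HA]) = 3.17 + log(0.004357/0.001769) = 3.17 + (+0.39) = 3.56.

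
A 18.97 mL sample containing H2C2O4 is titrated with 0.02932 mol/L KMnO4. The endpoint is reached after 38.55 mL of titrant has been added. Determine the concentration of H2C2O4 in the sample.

0.149 M

n(KMnO4) = 0.02932 x 0.03855 = 0.001130 mol.
From the balanced equation, 2 mol KMnO4 reacts with 5 mol H2C2O4, so n(H2C2O4) = 0.001130 x 5/2 = 0.002826 mol.
[H2C2O4] = 0.002826 / 0.01897 L = 0.149 M.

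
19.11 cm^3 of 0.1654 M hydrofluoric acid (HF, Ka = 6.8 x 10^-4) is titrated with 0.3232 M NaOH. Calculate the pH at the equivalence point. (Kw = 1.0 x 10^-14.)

8.10

n(HF) = 0.1654 x 0.01911 = 0.003161 mol; V(NaOH) at equivalence = 0.003161/0.3232 = 0.009780 L.
At equivalence all the acid is converted to F-; total volume = 0.01911 + 0.009780 = 0.02889 L, so [F-] = 0.003161/0.02889 = 0.1094 M.
Kb = Kw/Ka = 1.0e-14 / 6.8 x 10^-4 = 1.47e-11.
[OH^-] = sqrt(Kb x [F-]) = sqrt(1.47e-11 x 0.1094) = 1.27e-6 M.
pOH = 5.90, so pH = 14.00 - 5.90 = 8.10.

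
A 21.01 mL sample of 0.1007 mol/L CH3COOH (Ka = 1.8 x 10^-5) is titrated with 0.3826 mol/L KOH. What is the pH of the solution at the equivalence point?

8.82

n(CH3COOH) = 0.1007 x 0.02101 = 0.002116 mol; V(KOH) at equivalence = 0.002116/0.3826 = 0.005530 L.
At equivalence all the acid is converted to CH3COO-; total volume = 0.02101 + 0.005530 = 0.02654 L, so [CH3COO-] = 0.002116/0.02654 = 0.07972 M.
Kb = Kw/Ka = 1.0e-14 / 1.8 x 10^-5 = 5.56e-10.
[OH^-] = sqrt(Kb x [CH3COO-]) = sqrt(5.56e-10 x 0.07972) = 6.65e-6 M.
pOH = 5.18, so pH = 14.00 - 5.18 = 8.82.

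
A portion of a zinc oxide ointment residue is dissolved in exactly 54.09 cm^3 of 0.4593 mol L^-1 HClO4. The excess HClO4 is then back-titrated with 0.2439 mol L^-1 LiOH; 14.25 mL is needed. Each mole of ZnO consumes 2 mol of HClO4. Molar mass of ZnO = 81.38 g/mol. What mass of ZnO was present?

0.869 g

Total n(HClO4) added = 0.4593 x 0.05409 = 0.02484 mol.
n(LiOH) used = 0.2439 x 0.01425 = 0.003476 mol, which equals the excess n(HClO4).
So n(HClO4) consumed by the sample = 0.02484 - 0.003476 = 0.02137 mol.
n(ZnO) = 0.02137 / 2 = 0.01068 mol.
mass = 0.01068 mol x 81.38 g/mol = 0.869 g.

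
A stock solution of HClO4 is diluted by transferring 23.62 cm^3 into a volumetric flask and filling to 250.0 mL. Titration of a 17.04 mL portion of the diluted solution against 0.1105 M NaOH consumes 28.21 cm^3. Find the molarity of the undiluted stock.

1.94 M

n(NaOH) = 0.1105 x 0.02821 = 0.003117 mol.
n(HClO4) in the aliquot = 0.003117 mol.
[diluted HClO4] = 0.003117 / 0.01704 = 0.1829 M.
Dilution factor = 250.0/23.62 = 10.58, so [stock] = 0.1829 x 10.58 = 1.94 M.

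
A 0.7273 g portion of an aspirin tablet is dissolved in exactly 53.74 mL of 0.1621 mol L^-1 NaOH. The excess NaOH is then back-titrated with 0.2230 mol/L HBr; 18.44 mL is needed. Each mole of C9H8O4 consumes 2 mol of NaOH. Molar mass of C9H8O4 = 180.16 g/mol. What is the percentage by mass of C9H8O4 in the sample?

Total n(NaOH) added = 0.1621 x 0.05374 = 0.008711 mol.
n(HBr) used = 0.2230 x 0.01844 = 0.004112 mol, which equals the excess n(NaOH).
So n(NaOH) consumed by the sample = 0.008711 - 0.004112 = 0.004599 mol.
n(C9H8O4) = 0.004599 / 2 = 0.002300 mol.
mass C9H8O4 = 0.002300 x 180.16 = 0.4143 g, so %C9H8O4 = 0.4143/0.7273 x 100 = 57.0%.

57.0%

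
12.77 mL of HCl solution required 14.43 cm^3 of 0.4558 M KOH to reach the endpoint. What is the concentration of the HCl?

n(KOH) delivered = 0.4558 x 0.01443 = 0.006577 mol.
For a 1:1 reaction, n(HCl) = 0.006577 mol.
[HCl] = 0.006577 mol / 0.01277 L = 0.515 M.

0.515 M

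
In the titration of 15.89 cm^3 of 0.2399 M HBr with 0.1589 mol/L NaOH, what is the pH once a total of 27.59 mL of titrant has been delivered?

12.12

n(acid) = 0.2399 x 0.01589 = 0.003812 mol; n(NaOH) added = 0.1589 x 0.02759 = 0.004384 mol.
Base is in excess by 0.004384 - 0.003812 = 0.0005720 mol in a total volume of 0.04348 L.
[OH^-] = 0.0005720/0.04348 = 0.01316 M, so pOH = 1.88 and pH = 14.00 - 1.88 = 12.12.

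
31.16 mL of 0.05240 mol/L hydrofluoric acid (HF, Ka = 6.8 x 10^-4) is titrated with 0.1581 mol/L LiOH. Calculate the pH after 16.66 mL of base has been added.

n(acid) = 0.05240 x 0.03116 = 0.001633 mol; n(LiOH) added = 0.1581 x 0.01666 = 0.002634 mol.
Base is in excess by 0.002634 - 0.001633 = 0.001001 mol in a total volume of 0.04782 L.
[OH^-] = 0.001001/0.04782 = 0.02094 M, so pOH = 1.68 and pH = 14.00 - 1.68 = 12.32.

12.32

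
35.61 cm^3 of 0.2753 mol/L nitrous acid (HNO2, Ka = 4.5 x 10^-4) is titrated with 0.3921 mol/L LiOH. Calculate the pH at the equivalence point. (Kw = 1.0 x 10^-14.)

n(HNO2) = 0.2753 x 0.03561 = 0.009803 mol; V(LiOH) at equivalence = 0.009803/0.3921 = 0.02500 L.
At equivalence all the acid is converted to NO2-; total volume = 0.03561 + 0.02500 = 0.06061 L, so [NO2-] = 0.009803/0.06061 = 0.1617 M.
Kb = Kw/Ka = 1.0e-14 / 4.5 x 10^-4 = 2.22e-11.
[OH^-] = sqrt(Kb x [NO2-]) = sqrt(2.22e-11 x 0.1617) = 1.90e-6 M.
pOH = 5.72, so pH = 14.00 - 5.72 = 8.28.

8.28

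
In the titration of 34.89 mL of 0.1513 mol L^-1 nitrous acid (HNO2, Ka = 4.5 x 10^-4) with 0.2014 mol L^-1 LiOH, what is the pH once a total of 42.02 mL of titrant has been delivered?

12.62

n(acid) = 0.1513 x 0.03489 = 0.005279 mol; n(LiOH) added = 0.2014 x 0.04202 = 0.008463 mol.
Base is in excess by 0.008463 - 0.005279 = 0.003184 mol in a total volume of 0.07691 L.
[OH^-] = 0.003184/0.07691 = 0.04140 M, so pOH = 1.38 and pH = 14.00 - 1.38 = 12.62.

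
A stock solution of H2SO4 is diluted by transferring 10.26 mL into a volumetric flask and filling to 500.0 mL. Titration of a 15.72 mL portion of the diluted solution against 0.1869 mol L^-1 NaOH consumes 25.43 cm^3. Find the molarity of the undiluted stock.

7.37 M

n(NaOH) = 0.1869 x 0.02543 = 0.004753 mol.
n(H2SO4) in the aliquot = 0.004753 x 1/2 = 0.002376 mol.
[diluted H2SO4] = 0.002376 / 0.01572 = 0.1512 M.
Dilution factor = 500.0/10.26 = 48.73, so [stock] = 0.1512 x 48.73 = 7.37 M.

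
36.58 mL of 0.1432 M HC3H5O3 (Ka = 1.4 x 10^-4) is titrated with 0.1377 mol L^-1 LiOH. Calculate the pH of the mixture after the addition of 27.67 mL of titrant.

4.28

Initial n(HC3H5O3) = 0.1432 x 0.03658 = 0.005238 mol.
n(LiOH) added = 0.1377 x 0.02767 = 0.003810 mol, converting that many moles of HC3H5O3 to C3H5O3-.
Remaining n(HC3H5O3) = 0.001428 mol; n(C3H5O3-) = 0.003810 mol.
By Henderson-Hasselbalch, pH = pKa + log([A^-]/[HA]) = 3.85 + log(0.003810/0.001428) = 3.85 + (+0.43) = 4.28.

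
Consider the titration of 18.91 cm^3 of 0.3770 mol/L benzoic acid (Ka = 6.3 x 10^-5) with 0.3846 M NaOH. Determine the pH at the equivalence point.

8.74

n(C6H5COOH) = 0.3770 x 0.01891 = 0.007129 mol; V(NaOH) at equivalence = 0.007129/0.3846 = 0.01854 L.
At equivalence all the acid is converted to C6H5COO-; total volume = 0.01891 + 0.01854 = 0.03745 L, so [C6H5COO-] = 0.007129/0.03745 = 0.1904 M.
Kb = Kw/Ka = 1.0e-14 / 6.3 x 10^-5 = 1.59e-10.
[OH^-] = sqrt(Kb x [C6H5COO-]) = sqrt(1.59e-10 x 0.1904) = 5.50e-6 M.
pOH = 5.26, so pH = 14.00 - 5.26 = 8.74.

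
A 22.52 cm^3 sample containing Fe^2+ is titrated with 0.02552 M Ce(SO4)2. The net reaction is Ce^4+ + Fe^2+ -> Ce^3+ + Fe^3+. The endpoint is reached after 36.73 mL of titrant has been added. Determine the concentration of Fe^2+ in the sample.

0.0416 M

n(Ce(SO4)2) = 0.02552 x 0.03673 = 0.0009373 mol.
From the balanced equation, 1 mol Ce(SO4)2 reacts with 1 mol Fe^2+, so n(Fe^2+) = 0.0009373 x 1/1 = 0.0009373 mol.
[Fe^2+] = 0.0009373 / 0.02252 L = 0.0416 M.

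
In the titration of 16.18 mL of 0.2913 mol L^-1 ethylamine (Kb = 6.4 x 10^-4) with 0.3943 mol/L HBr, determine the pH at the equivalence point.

5.79

n(C2H5NH2) = 0.2913 x 0.01618 = 0.004713 mol; V(HBr) at equivalence = 0.004713/0.3943 = 0.01195 L.
At equivalence the base is fully converted to C2H5NH3+; total volume = 0.02813 L, so [C2H5NH3+] = 0.004713/0.02813 = 0.1675 M.
Ka(C2H5NH3+) = Kw/Kb = 1.0e-14 / 6.4 x 10^-4 = 1.56e-11.
[H^+] = sqrt(Ka x [C2H5NH3+]) = sqrt(1.56e-11 x 0.1675) = 1.62e-6 M.
pH = -log(1.62e-6) = 5.79.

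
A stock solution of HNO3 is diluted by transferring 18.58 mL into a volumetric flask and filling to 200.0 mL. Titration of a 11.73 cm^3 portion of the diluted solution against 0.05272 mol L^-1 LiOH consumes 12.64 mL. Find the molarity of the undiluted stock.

0.612 M

n(LiOH) = 0.05272 x 0.01264 = 0.0006664 mol.
n(HNO3) in the aliquot = 0.0006664 mol.
[diluted HNO3] = 0.0006664 / 0.01173 = 0.05681 M.
Dilution factor = 200.0/18.58 = 10.76, so [stock] = 0.05681 x 10.76 = 0.612 M.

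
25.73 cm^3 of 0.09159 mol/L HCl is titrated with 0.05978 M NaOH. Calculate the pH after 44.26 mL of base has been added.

n(acid) = 0.09159 x 0.02573 = 0.002357 mol; n(NaOH) added = 0.05978 x 0.04426 = 0.002646 mol.
Base is in excess by 0.002646 - 0.002357 = 0.0002893 mol in a total volume of 0.06999 L.
[OH^-] = 0.0002893/0.06999 = 0.004133 M, so pOH = 2.38 and pH = 14.00 - 2.38 = 11.62.

11.62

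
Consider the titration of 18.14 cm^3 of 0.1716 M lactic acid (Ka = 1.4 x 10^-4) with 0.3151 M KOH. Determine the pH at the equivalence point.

n(HC3H5O3) = 0.1716 x 0.01814 = 0.003113 mol; V(KOH) at equivalence = 0.003113/0.3151 = 0.009879 L.
At equivalence all the acid is converted to C3H5O3-; total volume = 0.01814 + 0.009879 = 0.02802 L, so [C3H5O3-] = 0.003113/0.02802 = 0.1111 M.
Kb = Kw/Ka = 1.0e-14 / 1.4 x 10^-4 = 7.14e-11.
[OH^-] = sqrt(Kb x [C3H5O3-]) = sqrt(7.14e-11 x 0.1111) = 2.82e-6 M.
pOH = 5.55, so pH = 14.00 - 5.55 = 8.45.

8.45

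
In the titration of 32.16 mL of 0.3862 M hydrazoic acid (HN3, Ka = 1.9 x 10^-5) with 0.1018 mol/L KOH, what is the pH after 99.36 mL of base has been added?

5.36

Initial n(HN3) = 0.3862 x 0.03216 = 0.01242 mol.
n(KOH) added = 0.1018 x 0.09936 = 0.01011 mol, converting that many moles of HN3 to N3-.
Remaining n(HN3) = 0.002305 mol; n(N3-) = 0.01011 mol.
By Henderson-Hasselbalch, pH = pKa + log([A^-]/[HA]) = 4.72 + log(0.01011/0.002305) = 4.72 + (+0.64) = 5.36.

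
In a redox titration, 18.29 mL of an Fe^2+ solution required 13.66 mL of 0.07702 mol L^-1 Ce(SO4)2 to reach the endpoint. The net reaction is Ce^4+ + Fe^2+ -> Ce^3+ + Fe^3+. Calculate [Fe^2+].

0.0575 M

n(Ce(SO4)2) = 0.07702 x 0.01366 = 0.001052 mol.
From the balanced equation, 1 mol Ce(SO4)2 reacts with 1 mol Fe^2+, so n(Fe^2+) = 0.001052 x 1/1 = 0.001052 mol.
[Fe^2+] = 0.001052 / 0.01829 L = 0.0575 M.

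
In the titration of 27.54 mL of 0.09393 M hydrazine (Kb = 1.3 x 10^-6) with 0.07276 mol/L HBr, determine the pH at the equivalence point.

n(N2H4) = 0.09393 x 0.02754 = 0.002587 mol; V(HBr) at equivalence = 0.002587/0.07276 = 0.03555 L.
At equivalence the base is fully converted to N2H5+; total volume = 0.06309 L, so [N2H5+] = 0.002587/0.06309 = 0.04100 M.
Ka(N2H5+) = Kw/Kb = 1.0e-14 / 1.3 x 10^-6 = 7.69e-9.
[H^+] = sqrt(Ka x [N2H5+]) = sqrt(7.69e-9 x 0.04100) = 1.78e-5 M.
pH = -log(1.78e-5) = 4.75.

4.75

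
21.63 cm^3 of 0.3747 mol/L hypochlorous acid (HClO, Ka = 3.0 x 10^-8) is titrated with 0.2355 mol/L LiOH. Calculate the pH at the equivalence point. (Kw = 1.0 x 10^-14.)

10.34

n(HClO) = 0.3747 x 0.02163 = 0.008105 mol; V(LiOH) at equivalence = 0.008105/0.2355 = 0.03442 L.
At equivalence all the acid is converted to ClO-; total volume = 0.02163 + 0.03442 = 0.05605 L, so [ClO-] = 0.008105/0.05605 = 0.1446 M.
Kb = Kw/Ka = 1.0e-14 / 3.0 x 10^-8 = 3.33e-7.
[OH^-] = sqrt(Kb x [ClO-]) = sqrt(3.33e-7 x 0.1446) = 0.000220 M.
pOH = 3.66, so pH = 14.00 - 3.66 = 10.34.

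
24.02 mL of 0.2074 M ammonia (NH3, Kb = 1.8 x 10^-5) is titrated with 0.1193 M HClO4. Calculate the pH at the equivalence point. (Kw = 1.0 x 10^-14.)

n(NH3) = 0.2074 x 0.02402 = 0.004982 mol; V(HClO4) at equivalence = 0.004982/0.1193 = 0.04176 L.
At equivalence the base is fully converted to NH4+; total volume = 0.06578 L, so [NH4+] = 0.004982/0.06578 = 0.07574 M.
Ka(NH4+) = Kw/Kb = 1.0e-14 / 1.8 x 10^-5 = 5.56e-10.
[H^+] = sqrt(Ka x [NH4+]) = sqrt(5.56e-10 x 0.07574) = 6.49e-6 M.
pH = -log(6.49e-6) = 5.19.

5.19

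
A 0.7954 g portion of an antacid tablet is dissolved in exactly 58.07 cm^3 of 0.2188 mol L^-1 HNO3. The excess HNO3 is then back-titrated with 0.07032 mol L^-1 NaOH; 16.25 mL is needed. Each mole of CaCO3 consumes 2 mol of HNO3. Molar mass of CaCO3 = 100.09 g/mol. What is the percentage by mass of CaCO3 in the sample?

72.8%

Total n(HNO3) added = 0.2188 x 0.05807 = 0.01271 mol.
n(NaOH) used = 0.07032 x 0.01625 = 0.001143 mol, which equals the excess n(HNO3).
So n(HNO3) consumed by the sample = 0.01271 - 0.001143 = 0.01156 mol.
n(CaCO3) = 0.01156 / 2 = 0.005782 mol.
mass CaCO3 = 0.005782 x 100.09 = 0.5787 g, so %CaCO3 = 0.5787/0.7954 x 100 = 72.8%.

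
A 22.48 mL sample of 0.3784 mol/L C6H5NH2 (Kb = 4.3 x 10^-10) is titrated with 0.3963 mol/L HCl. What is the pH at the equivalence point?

n(C6H5NH2) = 0.3784 x 0.02248 = 0.008506 mol; V(HCl) at equivalence = 0.008506/0.3963 = 0.02146 L.
At equivalence the base is fully converted to C6H5NH3+; total volume = 0.04394 L, so [C6H5NH3+] = 0.008506/0.04394 = 0.1936 M.
Ka(C6H5NH3+) = Kw/Kb = 1.0e-14 / 4.3 x 10^-10 = 2.33e-5.
[H^+] = sqrt(Ka x [C6H5NH3+]) = sqrt(2.33e-5 x 0.1936) = 0.00212 M.
pH = -log(0.00212) = 2.67.

2.67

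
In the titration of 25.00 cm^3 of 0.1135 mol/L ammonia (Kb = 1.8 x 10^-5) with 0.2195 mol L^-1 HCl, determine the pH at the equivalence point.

5.19

n(NH3) = 0.1135 x 0.02500 = 0.002837 mol; V(HCl) at equivalence = 0.002837/0.2195 = 0.01293 L.
At equivalence the base is fully converted to NH4+; total volume = 0.03793 L, so [NH4+] = 0.002837/0.03793 = 0.07481 M.
Ka(NH4+) = Kw/Kb = 1.0e-14 / 1.8 x 10^-5 = 5.56e-10.
[H^+] = sqrt(Ka x [NH4+]) = sqrt(5.56e-10 x 0.07481) = 6.45e-6 M.
pH = -log(6.45e-6) = 5.19.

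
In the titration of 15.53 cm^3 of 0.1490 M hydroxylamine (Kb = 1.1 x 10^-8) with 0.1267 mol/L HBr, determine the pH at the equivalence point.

3.60

n(NH2OH) = 0.1490 x 0.01553 = 0.002314 mol; V(HBr) at equivalence = 0.002314/0.1267 = 0.01826 L.
At equivalence the base is fully converted to NH3OH+; total volume = 0.03379 L, so [NH3OH+] = 0.002314/0.03379 = 0.06847 M.
Ka(NH3OH+) = Kw/Kb = 1.0e-14 / 1.1 x 10^-8 = 9.09e-7.
[H^+] = sqrt(Ka x [NH3OH+]) = sqrt(9.09e-7 x 0.06847) = 0.000249 M.
pH = -log(0.000249) = 3.60.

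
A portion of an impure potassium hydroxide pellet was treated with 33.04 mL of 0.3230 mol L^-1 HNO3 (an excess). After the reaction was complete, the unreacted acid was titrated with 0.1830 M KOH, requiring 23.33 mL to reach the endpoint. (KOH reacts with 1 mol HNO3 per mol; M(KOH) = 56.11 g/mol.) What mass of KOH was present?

0.359 g

Total n(HNO3) added = 0.3230 x 0.03304 = 0.01067 mol.
n(KOH) used = 0.1830 x 0.02333 = 0.004269 mol, which equals the excess n(HNO3).
So n(HNO3) consumed by the sample = 0.01067 - 0.004269 = 0.006403 mol.
n(KOH) = 0.006403 / 1 = 0.006403 mol.
mass = 0.006403 mol x 56.11 g/mol = 0.359 g.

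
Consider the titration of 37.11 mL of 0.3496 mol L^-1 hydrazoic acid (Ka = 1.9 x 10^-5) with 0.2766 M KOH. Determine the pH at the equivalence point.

n(HN3) = 0.3496 x 0.03711 = 0.01297 mol; V(KOH) at equivalence = 0.01297/0.2766 = 0.04690 L.
At equivalence all the acid is converted to N3-; total volume = 0.03711 + 0.04690 = 0.08401 L, so [N3-] = 0.01297/0.08401 = 0.1544 M.
Kb = Kw/Ka = 1.0e-14 / 1.9 x 10^-5 = 5.26e-10.
[OH^-] = sqrt(Kb x [N3-]) = sqrt(5.26e-10 x 0.1544) = 9.02e-6 M.
pOH = 5.05, so pH = 14.00 - 5.05 = 8.95.

8.95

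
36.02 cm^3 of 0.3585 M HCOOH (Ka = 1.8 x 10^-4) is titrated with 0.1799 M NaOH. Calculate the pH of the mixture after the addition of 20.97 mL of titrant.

Initial n(HCOOH) = 0.3585 x 0.03602 = 0.01291 mol.
n(NaOH) added = 0.1799 x 0.02097 = 0.003773 mol, converting that many moles of HCOOH to HCOO-.
Remaining n(HCOOH) = 0.009141 mol; n(HCOO-) = 0.003773 mol.
By Henderson-Hasselbalch, pH = pKa + log([A^-]/[HA]) = 3.74 + log(0.003773/0.009141) = 3.74 + (-0.38) = 3.36.

3.36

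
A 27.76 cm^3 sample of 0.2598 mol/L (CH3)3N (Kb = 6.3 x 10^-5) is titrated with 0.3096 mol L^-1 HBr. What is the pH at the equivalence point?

n((CH3)3N) = 0.2598 x 0.02776 = 0.007212 mol; V(HBr) at equivalence = 0.007212/0.3096 = 0.02329 L.
At equivalence the base is fully converted to (CH3)3NH+; total volume = 0.05105 L, so [(CH3)3NH+] = 0.007212/0.05105 = 0.1413 M.
Ka((CH3)3NH+) = Kw/Kb = 1.0e-14 / 6.3 x 10^-5 = 1.59e-10.
[H^+] = sqrt(Ka x [(CH3)3NH+]) = sqrt(1.59e-10 x 0.1413) = 4.74e-6 M.
pH = -log(4.74e-6) = 5.32.

5.32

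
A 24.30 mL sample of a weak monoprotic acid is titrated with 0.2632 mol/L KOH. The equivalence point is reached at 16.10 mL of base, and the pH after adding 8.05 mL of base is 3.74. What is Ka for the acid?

1.8 x 10^-4

8.05 mL is half of the equivalence volume, so this is the half-equivalence point where [HA] = [A^-].
At half-equivalence pH = pKa, so pKa = 3.74.
Ka = 10^(-3.74) = 1.8 x 10^-4.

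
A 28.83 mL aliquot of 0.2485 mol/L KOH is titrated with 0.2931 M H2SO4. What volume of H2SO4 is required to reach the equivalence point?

12.2 mL

n(KOH) = 0.2485 mol/L x 0.02883 L = 0.007164 mol.
The neutralisation is 2 KOH : 1 H2SO4, so n(H2SO4) = 0.007164 x 1/2 = 0.003582 mol.
V(H2SO4) = 0.003582 / 0.2931 = 0.01222 L = 12.2 mL.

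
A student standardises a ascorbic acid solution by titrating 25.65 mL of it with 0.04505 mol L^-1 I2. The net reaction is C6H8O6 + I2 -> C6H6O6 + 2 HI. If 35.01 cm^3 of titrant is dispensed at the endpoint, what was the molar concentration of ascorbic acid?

n(I2) = 0.04505 x 0.03501 = 0.001577 mol.
From the balanced equation, 1 mol I2 reacts with 1 mol ascorbic acid, so n(ascorbic acid) = 0.001577 x 1/1 = 0.001577 mol.
[ascorbic acid] = 0.001577 / 0.02565 L = 0.0615 M.

0.0615 M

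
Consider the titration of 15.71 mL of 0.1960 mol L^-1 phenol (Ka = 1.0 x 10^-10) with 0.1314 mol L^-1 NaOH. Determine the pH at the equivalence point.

n(C6H5OH) = 0.1960 x 0.01571 = 0.003079 mol; V(NaOH) at equivalence = 0.003079/0.1314 = 0.02343 L.
At equivalence all the acid is converted to C6H5O-; total volume = 0.01571 + 0.02343 = 0.03914 L, so [C6H5O-] = 0.003079/0.03914 = 0.07866 M.
Kb = Kw/Ka = 1.0e-14 / 1.0 x 10^-10 = 0.000100.
[OH^-] = sqrt(Kb x [C6H5O-]) = sqrt(0.000100 x 0.07866) = 0.00280 M.
pOH = 2.55, so pH = 14.00 - 2.55 = 11.45.

11.45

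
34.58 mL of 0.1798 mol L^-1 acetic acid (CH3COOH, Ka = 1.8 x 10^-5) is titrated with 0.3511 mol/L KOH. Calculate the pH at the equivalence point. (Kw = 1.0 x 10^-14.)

n(CH3COOH) = 0.1798 x 0.03458 = 0.006217 mol; V(KOH) at equivalence = 0.006217/0.3511 = 0.01771 L.
At equivalence all the acid is converted to CH3COO-; total volume = 0.03458 + 0.01771 = 0.05229 L, so [CH3COO-] = 0.006217/0.05229 = 0.1189 M.
Kb = Kw/Ka = 1.0e-14 / 1.8 x 10^-5 = 5.56e-10.
[OH^-] = sqrt(Kb x [CH3COO-]) = sqrt(5.56e-10 x 0.1189) = 8.13e-6 M.
pOH = 5.09, so pH = 14.00 - 5.09 = 8.91.

8.91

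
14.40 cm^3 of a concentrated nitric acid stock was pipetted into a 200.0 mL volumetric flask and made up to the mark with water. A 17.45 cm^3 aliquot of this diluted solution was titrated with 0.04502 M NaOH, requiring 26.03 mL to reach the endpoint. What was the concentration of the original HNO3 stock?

n(NaOH) = 0.04502 x 0.02603 = 0.001172 mol.
n(HNO3) in the aliquot = 0.001172 mol.
[diluted HNO3] = 0.001172 / 0.01745 = 0.06716 M.
Dilution factor = 200.0/14.40 = 13.89, so [stock] = 0.06716 x 13.89 = 0.933 M.

0.933 M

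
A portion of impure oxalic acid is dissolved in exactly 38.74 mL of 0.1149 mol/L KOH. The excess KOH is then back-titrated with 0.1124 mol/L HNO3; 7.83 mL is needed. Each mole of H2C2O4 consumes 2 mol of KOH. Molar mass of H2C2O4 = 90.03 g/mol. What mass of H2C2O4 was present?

Total n(KOH) added = 0.1149 x 0.03874 = 0.004451 mol.
n(HNO3) used = 0.1124 x 0.007830 = 0.0008801 mol, which equals the excess n(KOH).
So n(KOH) consumed by the sample = 0.004451 - 0.0008801 = 0.003571 mol.
n(H2C2O4) = 0.003571 / 2 = 0.001786 mol.
mass = 0.001786 mol x 90.03 g/mol = 0.161 g.

0.161 g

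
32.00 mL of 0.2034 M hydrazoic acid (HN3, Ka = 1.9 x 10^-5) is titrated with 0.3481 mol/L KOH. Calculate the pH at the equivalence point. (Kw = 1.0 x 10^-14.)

n(HN3) = 0.2034 x 0.03200 = 0.006509 mol; V(KOH) at equivalence = 0.006509/0.3481 = 0.01870 L.
At equivalence all the acid is converted to N3-; total volume = 0.03200 + 0.01870 = 0.05070 L, so [N3-] = 0.006509/0.05070 = 0.1284 M.
Kb = Kw/Ka = 1.0e-14 / 1.9 x 10^-5 = 5.26e-10.
[OH^-] = sqrt(Kb x [N3-]) = sqrt(5.26e-10 x 0.1284) = 8.22e-6 M.
pOH = 5.09, so pH = 14.00 - 5.09 = 8.91.

8.91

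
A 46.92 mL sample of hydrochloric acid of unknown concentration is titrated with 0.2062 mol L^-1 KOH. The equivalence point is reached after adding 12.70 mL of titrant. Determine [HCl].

n(KOH) delivered = 0.2062 x 0.01270 = 0.002619 mol.
For a 1:1 reaction, n(HCl) = 0.002619 mol.
[HCl] = 0.002619 mol / 0.04692 L = 0.0558 M.

0.0558 M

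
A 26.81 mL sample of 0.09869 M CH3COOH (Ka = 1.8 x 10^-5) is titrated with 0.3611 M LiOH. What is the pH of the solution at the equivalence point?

n(CH3COOH) = 0.09869 x 0.02681 = 0.002646 mol; V(LiOH) at equivalence = 0.002646/0.3611 = 0.007327 L.
At equivalence all the acid is converted to CH3COO-; total volume = 0.02681 + 0.007327 = 0.03414 L, so [CH3COO-] = 0.002646/0.03414 = 0.07751 M.
Kb = Kw/Ka = 1.0e-14 / 1.8 x 10^-5 = 5.56e-10.
[OH^-] = sqrt(Kb x [CH3COO-]) = sqrt(5.56e-10 x 0.07751) = 6.56e-6 M.
pOH = 5.18, so pH = 14.00 - 5.18 = 8.82.

8.82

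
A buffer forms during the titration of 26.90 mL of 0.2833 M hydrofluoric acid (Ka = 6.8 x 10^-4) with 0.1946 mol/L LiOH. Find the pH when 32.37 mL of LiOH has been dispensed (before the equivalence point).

Initial n(HF) = 0.2833 x 0.02690 = 0.007621 mol.
n(LiOH) added = 0.1946 x 0.03237 = 0.006299 mol, converting that many moles of HF to F-.
Remaining n(HF) = 0.001322 mol; n(F-) = 0.006299 mol.
By Henderson-Hasselbalch, pH = pKa + log([A^-]/[HA]) = 3.17 + log(0.006299/0.001322) = 3.17 + (+0.68) = 3.85.

3.85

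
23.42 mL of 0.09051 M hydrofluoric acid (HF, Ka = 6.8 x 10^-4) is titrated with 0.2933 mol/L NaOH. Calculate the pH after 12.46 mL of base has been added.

12.63

n(acid) = 0.09051 x 0.02342 = 0.002120 mol; n(NaOH) added = 0.2933 x 0.01246 = 0.003655 mol.
Base is in excess by 0.003655 - 0.002120 = 0.001535 mol in a total volume of 0.03588 L.
[OH^-] = 0.001535/0.03588 = 0.04278 M, so pOH = 1.37 and pH = 14.00 - 1.37 = 12.63.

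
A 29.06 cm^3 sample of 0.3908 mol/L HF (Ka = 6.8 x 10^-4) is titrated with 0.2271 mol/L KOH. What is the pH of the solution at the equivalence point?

n(HF) = 0.3908 x 0.02906 = 0.01136 mol; V(KOH) at equivalence = 0.01136/0.2271 = 0.05001 L.
At equivalence all the acid is converted to F-; total volume = 0.02906 + 0.05001 = 0.07907 L, so [F-] = 0.01136/0.07907 = 0.1436 M.
Kb = Kw/Ka = 1.0e-14 / 6.8 x 10^-4 = 1.47e-11.
[OH^-] = sqrt(Kb x [F-]) = sqrt(1.47e-11 x 0.1436) = 1.45e-6 M.
pOH = 5.84, so pH = 14.00 - 5.84 = 8.16.

8.16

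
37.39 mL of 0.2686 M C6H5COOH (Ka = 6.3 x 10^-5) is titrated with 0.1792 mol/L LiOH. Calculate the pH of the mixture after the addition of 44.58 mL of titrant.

4.79

Initial n(C6H5COOH) = 0.2686 x 0.03739 = 0.01004 mol.
n(LiOH) added = 0.1792 x 0.04458 = 0.007989 mol, converting that many moles of C6H5COOH to C6H5COO-.
Remaining n(C6H5COOH) = 0.002054 mol; n(C6H5COO-) = 0.007989 mol.
By Henderson-Hasselbalch, pH = pKa + log([A^-]/[HA]) = 4.20 + log(0.007989/0.002054) = 4.20 + (+0.59) = 4.79.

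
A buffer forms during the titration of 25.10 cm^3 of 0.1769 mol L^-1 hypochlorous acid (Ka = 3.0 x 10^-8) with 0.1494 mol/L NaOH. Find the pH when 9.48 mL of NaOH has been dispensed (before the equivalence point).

Initial n(HClO) = 0.1769 x 0.02510 = 0.004440 mol.
n(NaOH) added = 0.1494 x 0.009480 = 0.001416 mol, converting that many moles of HClO to ClO-.
Remaining n(HClO) = 0.003024 mol; n(ClO-) = 0.001416 mol.
By Henderson-Hasselbalch, pH = pKa + log([A^-]/[HA]) = 7.52 + log(0.001416/0.003024) = 7.52 + (-0.33) = 7.19.

7.19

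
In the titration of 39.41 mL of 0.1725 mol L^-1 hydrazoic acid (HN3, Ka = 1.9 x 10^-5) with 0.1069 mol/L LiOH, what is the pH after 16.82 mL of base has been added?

4.28

Initial n(HN3) = 0.1725 x 0.03941 = 0.006798 mol.
n(LiOH) added = 0.1069 x 0.01682 = 0.001798 mol, converting that many moles of HN3 to N3-.
Remaining n(HN3) = 0.005000 mol; n(N3-) = 0.001798 mol.
By Henderson-Hasselbalch, pH = pKa + log([A^-]/[HA]) = 4.72 + log(0.001798/0.005000) = 4.72 + (-0.44) = 4.28.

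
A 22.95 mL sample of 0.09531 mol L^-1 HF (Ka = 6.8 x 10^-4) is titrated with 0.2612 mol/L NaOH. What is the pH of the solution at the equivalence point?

8.01

n(HF) = 0.09531 x 0.02295 = 0.002187 mol; V(NaOH) at equivalence = 0.002187/0.2612 = 0.008374 L.
At equivalence all the acid is converted to F-; total volume = 0.02295 + 0.008374 = 0.03132 L, so [F-] = 0.002187/0.03132 = 0.06983 M.
Kb = Kw/Ka = 1.0e-14 / 6.8 x 10^-4 = 1.47e-11.
[OH^-] = sqrt(Kb x [F-]) = sqrt(1.47e-11 x 0.06983) = 1.01e-6 M.
pOH = 5.99, so pH = 14.00 - 5.99 = 8.01.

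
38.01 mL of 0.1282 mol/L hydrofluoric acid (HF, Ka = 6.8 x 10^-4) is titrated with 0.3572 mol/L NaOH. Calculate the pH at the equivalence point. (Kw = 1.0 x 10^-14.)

n(HF) = 0.1282 x 0.03801 = 0.004873 mol; V(NaOH) at equivalence = 0.004873/0.3572 = 0.01364 L.
At equivalence all the acid is converted to F-; total volume = 0.03801 + 0.01364 = 0.05165 L, so [F-] = 0.004873/0.05165 = 0.09434 M.
Kb = Kw/Ka = 1.0e-14 / 6.8 x 10^-4 = 1.47e-11.
[OH^-] = sqrt(Kb x [F-]) = sqrt(1.47e-11 x 0.09434) = 1.18e-6 M.
pOH = 5.93, so pH = 14.00 - 5.93 = 8.07.

8.07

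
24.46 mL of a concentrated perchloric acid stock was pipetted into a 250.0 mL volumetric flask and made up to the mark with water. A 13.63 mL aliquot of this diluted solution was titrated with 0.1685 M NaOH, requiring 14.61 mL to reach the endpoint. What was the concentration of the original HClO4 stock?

1.85 M

n(NaOH) = 0.1685 x 0.01461 = 0.002462 mol.
n(HClO4) in the aliquot = 0.002462 mol.
[diluted HClO4] = 0.002462 / 0.01363 = 0.1806 M.
Dilution factor = 250.0/24.46 = 10.22, so [stock] = 0.1806 x 10.22 = 1.85 M.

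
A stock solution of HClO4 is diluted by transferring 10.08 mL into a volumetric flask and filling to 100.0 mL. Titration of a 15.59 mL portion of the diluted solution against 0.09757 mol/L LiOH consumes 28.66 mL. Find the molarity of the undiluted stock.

n(LiOH) = 0.09757 x 0.02866 = 0.002796 mol.
n(HClO4) in the aliquot = 0.002796 mol.
[diluted HClO4] = 0.002796 / 0.01559 = 0.1794 M.
Dilution factor = 100.0/10.08 = 9.921, so [stock] = 0.1794 x 9.921 = 1.78 M.

1.78 M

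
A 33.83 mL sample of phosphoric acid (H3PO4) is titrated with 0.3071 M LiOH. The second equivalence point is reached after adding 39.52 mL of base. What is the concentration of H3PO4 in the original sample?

n(LiOH) = 0.3071 x 0.03952 = 0.01214 mol.
At the second equivalence point, 2 mol OH^- react per mol H3PO4, so n(H3PO4) = 0.01214 / 2 = 0.006068 mol.
[H3PO4] = 0.006068 / 0.03383 L = 0.179 M.

0.179 M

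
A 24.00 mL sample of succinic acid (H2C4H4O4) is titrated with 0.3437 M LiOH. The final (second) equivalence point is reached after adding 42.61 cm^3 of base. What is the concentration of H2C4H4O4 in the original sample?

0.305 M

n(LiOH) = 0.3437 x 0.04261 = 0.01465 mol.
At the final (second) equivalence point, 2 mol OH^- react per mol H2C4H4O4, so n(H2C4H4O4) = 0.01465 / 2 = 0.007323 mol.
[H2C4H4O4] = 0.007323 / 0.02400 L = 0.305 M.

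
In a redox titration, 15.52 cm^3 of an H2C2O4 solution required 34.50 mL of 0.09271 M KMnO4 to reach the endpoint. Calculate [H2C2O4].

n(KMnO4) = 0.09271 x 0.03450 = 0.003198 mol.
From the balanced equation, 2 mol KMnO4 reacts with 5 mol H2C2O4, so n(H2C2O4) = 0.003198 x 5/2 = 0.007996 mol.
[H2C2O4] = 0.007996 / 0.01552 L = 0.515 M.

0.515 M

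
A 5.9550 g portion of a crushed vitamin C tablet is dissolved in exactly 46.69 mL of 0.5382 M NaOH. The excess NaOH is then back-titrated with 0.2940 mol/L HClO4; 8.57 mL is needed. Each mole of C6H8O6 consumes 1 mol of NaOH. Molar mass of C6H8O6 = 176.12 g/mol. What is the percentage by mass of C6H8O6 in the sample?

66.9%

Total n(NaOH) added = 0.5382 x 0.04669 = 0.02513 mol.
n(HClO4) used = 0.2940 x 0.008570 = 0.002520 mol, which equals the excess n(NaOH).
So n(NaOH) consumed by the sample = 0.02513 - 0.002520 = 0.02261 mol.
n(C6H8O6) = 0.02261 / 1 = 0.02261 mol.
mass C6H8O6 = 0.02261 x 176.12 = 3.982 g, so %C6H8O6 = 3.982/5.9550 x 100 = 66.9%.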